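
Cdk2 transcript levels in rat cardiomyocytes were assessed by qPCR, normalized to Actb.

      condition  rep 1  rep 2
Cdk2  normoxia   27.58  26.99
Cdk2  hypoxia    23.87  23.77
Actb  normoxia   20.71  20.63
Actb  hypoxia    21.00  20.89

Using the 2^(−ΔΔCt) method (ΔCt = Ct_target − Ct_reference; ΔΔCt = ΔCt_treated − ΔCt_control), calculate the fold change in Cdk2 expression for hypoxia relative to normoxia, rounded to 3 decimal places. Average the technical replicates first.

13.361

Mean Ct: Cdk2 normoxia 27.285; Cdk2 hypoxia 23.820; Actb normoxia 20.670; Actb hypoxia 20.945
ΔCt(normoxia) = 27.285 − 20.670 = 6.615
ΔCt(hypoxia) = 23.820 − 20.945 = 2.875
ΔΔCt = 2.875 − 6.615 = -3.740
Fold change = 2^(−(-3.740)) = 2^3.740 = 13.3614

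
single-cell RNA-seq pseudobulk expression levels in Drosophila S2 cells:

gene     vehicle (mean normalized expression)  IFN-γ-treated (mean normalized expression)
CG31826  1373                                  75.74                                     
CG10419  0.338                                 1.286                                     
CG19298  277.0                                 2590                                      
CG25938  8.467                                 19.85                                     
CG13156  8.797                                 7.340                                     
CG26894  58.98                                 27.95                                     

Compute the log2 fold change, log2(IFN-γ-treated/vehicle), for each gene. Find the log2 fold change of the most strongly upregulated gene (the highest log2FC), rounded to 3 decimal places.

3.225

log2(75.74/1373) = -4.180  (CG31826)
log2(1.286/0.338) = 1.928  (CG10419)
log2(2590/277.0) = 3.225  (CG19298)
log2(19.85/8.467) = 1.229  (CG25938)
log2(7.340/8.797) = -0.261  (CG13156)
log2(27.95/58.98) = -1.077  (CG26894)
CG19298 is most strongly upregulated.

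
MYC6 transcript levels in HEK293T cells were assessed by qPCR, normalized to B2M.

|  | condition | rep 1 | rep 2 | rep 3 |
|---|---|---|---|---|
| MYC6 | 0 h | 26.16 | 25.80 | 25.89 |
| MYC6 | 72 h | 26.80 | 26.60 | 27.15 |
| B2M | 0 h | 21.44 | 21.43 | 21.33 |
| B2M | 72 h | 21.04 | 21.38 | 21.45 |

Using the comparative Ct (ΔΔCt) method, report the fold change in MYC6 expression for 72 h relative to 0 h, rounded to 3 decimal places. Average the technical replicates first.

0.497

Mean Ct: MYC6 0 h 25.950; MYC6 72 h 26.850; B2M 0 h 21.400; B2M 72 h 21.290
ΔCt(0 h) = 25.950 − 21.400 = 4.550
ΔCt(72 h) = 26.850 − 21.290 = 5.560
ΔΔCt = 5.560 − 4.550 = 1.010
Fold change = 2^(−1.010) = 0.4965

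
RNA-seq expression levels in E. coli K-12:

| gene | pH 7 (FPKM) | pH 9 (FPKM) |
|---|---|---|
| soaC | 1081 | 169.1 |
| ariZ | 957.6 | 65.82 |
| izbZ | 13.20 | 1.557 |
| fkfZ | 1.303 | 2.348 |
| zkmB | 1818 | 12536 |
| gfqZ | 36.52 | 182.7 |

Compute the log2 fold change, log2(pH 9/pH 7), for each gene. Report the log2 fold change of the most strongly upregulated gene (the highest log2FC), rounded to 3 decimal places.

2.786

log2(169.1/1081) = -2.676  (soaC)
log2(65.82/957.6) = -3.863  (ariZ)
log2(1.557/13.20) = -3.084  (izbZ)
log2(2.348/1.303) = 0.850  (fkfZ)
log2(12536/1818) = 2.786  (zkmB)
log2(182.7/36.52) = 2.323  (gfqZ)
zkmB is most strongly upregulated.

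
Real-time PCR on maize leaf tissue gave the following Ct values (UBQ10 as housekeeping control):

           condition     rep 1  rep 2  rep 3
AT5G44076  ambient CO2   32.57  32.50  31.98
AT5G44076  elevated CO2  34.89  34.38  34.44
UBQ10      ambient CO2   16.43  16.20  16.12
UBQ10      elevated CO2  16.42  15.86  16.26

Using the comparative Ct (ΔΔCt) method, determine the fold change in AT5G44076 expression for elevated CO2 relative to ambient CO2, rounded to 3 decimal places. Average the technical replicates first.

0.204

Mean Ct: AT5G44076 ambient CO2 32.350; AT5G44076 elevated CO2 34.570; UBQ10 ambient CO2 16.250; UBQ10 elevated CO2 16.180
ΔCt(ambient CO2) = 32.350 − 16.250 = 16.100
ΔCt(elevated CO2) = 34.570 − 16.180 = 18.390
ΔΔCt = 18.390 − 16.100 = 2.290
Fold change = 2^(−2.290) = 0.2045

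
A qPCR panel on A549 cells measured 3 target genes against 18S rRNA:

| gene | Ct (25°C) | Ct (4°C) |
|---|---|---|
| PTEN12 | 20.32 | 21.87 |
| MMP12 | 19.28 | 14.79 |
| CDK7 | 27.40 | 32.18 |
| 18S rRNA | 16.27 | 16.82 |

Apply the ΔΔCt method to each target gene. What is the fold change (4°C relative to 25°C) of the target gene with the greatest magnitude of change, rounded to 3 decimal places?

PTEN12: ΔΔCt = (21.87−16.82) − (20.32−16.27) = 5.05 − 4.05 = 1.00; fold change = 2^-1.00 = 0.500
MMP12: ΔΔCt = (14.79−16.82) − (19.28−16.27) = -2.03 − 3.01 = -5.04; fold change = 2^5.04 = 32.900
CDK7: ΔΔCt = (32.18−16.82) − (27.40−16.27) = 15.36 − 11.13 = 4.23; fold change = 2^-4.23 = 0.053
MMP12 has the largest |ΔΔCt| = 5.04.

32.900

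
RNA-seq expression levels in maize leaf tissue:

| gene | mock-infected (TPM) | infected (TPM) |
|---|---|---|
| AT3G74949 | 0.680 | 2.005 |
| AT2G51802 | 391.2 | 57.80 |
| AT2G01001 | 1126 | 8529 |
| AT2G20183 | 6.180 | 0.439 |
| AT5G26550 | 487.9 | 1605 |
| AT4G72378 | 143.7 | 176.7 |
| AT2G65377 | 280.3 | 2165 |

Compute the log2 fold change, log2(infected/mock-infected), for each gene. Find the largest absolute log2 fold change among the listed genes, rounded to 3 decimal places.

3.815

log2(2.005/0.680) = 1.560  (AT3G74949)
log2(57.80/391.2) = -2.759  (AT2G51802)
log2(8529/1126) = 2.921  (AT2G01001)
log2(0.439/6.180) = -3.815  (AT2G20183)
log2(1605/487.9) = 1.718  (AT5G26550)
log2(176.7/143.7) = 0.298  (AT4G72378)
log2(2165/280.3) = 2.949  (AT2G65377)
The largest magnitude belongs to AT2G20183.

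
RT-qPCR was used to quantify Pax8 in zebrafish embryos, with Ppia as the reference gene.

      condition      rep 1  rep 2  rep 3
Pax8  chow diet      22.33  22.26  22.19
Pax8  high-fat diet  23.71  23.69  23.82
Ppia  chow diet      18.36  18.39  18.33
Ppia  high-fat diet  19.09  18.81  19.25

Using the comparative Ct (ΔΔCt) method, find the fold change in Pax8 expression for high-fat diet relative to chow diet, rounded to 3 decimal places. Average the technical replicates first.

0.578

Mean Ct: Pax8 chow diet 22.260; Pax8 high-fat diet 23.740; Ppia chow diet 18.360; Ppia high-fat diet 19.050
ΔCt(chow diet) = 22.260 − 18.360 = 3.900
ΔCt(high-fat diet) = 23.740 − 19.050 = 4.690
ΔΔCt = 4.690 − 3.900 = 0.790
Fold change = 2^(−0.790) = 0.5783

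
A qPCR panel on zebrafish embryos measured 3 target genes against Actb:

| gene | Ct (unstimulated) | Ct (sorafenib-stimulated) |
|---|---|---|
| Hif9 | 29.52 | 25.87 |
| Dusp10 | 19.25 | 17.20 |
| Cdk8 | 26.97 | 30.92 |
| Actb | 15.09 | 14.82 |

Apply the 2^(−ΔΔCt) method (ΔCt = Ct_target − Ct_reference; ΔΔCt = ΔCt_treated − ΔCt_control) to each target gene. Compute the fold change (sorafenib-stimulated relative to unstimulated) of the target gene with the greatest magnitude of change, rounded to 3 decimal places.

Hif9: ΔΔCt = (25.87−14.82) − (29.52−15.09) = 11.05 − 14.43 = -3.38; fold change = 2^3.38 = 10.411
Dusp10: ΔΔCt = (17.20−14.82) − (19.25−15.09) = 2.38 − 4.16 = -1.78; fold change = 2^1.78 = 3.434
Cdk8: ΔΔCt = (30.92−14.82) − (26.97−15.09) = 16.10 − 11.88 = 4.22; fold change = 2^-4.22 = 0.054
Cdk8 has the largest |ΔΔCt| = 4.22.

0.054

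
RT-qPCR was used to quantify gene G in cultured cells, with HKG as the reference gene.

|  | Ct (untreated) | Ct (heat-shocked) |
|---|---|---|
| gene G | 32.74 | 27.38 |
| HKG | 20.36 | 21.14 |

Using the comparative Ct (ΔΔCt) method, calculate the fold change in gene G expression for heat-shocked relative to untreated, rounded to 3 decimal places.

ΔCt(untreated) = 32.740 − 20.360 = 12.380
ΔCt(heat-shocked) = 27.380 − 21.140 = 6.240
ΔΔCt = 6.240 − 12.380 = -6.140
Fold change = 2^(−(-6.140)) = 2^6.140 = 70.5219

70.522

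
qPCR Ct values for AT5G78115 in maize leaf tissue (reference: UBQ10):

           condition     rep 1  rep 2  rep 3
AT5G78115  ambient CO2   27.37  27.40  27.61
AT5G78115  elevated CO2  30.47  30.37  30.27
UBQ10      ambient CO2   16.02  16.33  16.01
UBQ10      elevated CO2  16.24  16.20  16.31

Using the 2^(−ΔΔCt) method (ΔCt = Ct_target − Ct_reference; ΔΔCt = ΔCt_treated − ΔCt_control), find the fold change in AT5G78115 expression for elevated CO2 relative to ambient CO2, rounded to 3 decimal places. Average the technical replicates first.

0.146

Mean Ct: AT5G78115 ambient CO2 27.460; AT5G78115 elevated CO2 30.370; UBQ10 ambient CO2 16.120; UBQ10 elevated CO2 16.250
ΔCt(ambient CO2) = 27.460 − 16.120 = 11.340
ΔCt(elevated CO2) = 30.370 − 16.250 = 14.120
ΔΔCt = 14.120 − 11.340 = 2.780
Fold change = 2^(−2.780) = 0.1456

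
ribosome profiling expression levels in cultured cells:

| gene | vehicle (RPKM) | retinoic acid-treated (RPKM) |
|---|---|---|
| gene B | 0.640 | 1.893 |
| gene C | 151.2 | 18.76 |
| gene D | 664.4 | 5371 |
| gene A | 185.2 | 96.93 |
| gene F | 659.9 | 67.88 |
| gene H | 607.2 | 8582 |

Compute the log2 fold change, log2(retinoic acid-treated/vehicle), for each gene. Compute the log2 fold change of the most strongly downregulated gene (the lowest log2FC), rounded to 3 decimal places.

log2(1.893/0.640) = 1.565  (gene B)
log2(18.76/151.2) = -3.011  (gene C)
log2(5371/664.4) = 3.015  (gene D)
log2(96.93/185.2) = -0.934  (gene A)
log2(67.88/659.9) = -3.281  (gene F)
log2(8582/607.2) = 3.821  (gene H)
gene F is most strongly downregulated.

-3.281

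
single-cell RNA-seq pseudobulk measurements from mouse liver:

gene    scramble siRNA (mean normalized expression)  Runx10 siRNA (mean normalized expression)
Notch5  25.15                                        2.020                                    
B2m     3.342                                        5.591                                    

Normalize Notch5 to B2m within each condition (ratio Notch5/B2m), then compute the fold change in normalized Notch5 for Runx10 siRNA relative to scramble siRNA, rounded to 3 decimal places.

Notch5/B2m (scramble siRNA) = 25.15 / 3.342 = 7.5254
Notch5/B2m (Runx10 siRNA) = 2.020 / 5.591 = 0.36129
Fold change = 0.36129 / 7.5254 = 0.0480

0.048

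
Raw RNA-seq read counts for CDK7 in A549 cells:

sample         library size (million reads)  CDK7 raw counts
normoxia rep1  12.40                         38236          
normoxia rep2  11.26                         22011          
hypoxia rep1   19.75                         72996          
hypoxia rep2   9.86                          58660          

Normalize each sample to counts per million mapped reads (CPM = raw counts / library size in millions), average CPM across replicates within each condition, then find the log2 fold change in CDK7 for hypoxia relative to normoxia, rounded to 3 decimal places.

CPM(normoxia rep1) = 38236 / 12.40 = 3083.5484
CPM(normoxia rep2) = 22011 / 11.26 = 1954.7957
CPM(hypoxia rep1) = 72996 / 19.75 = 3696.0000
CPM(hypoxia rep2) = 58660 / 9.86 = 5949.2901
mean CPM(normoxia) = 2519.1721; mean CPM(hypoxia) = 4822.6450
Fold change = 4822.6450 / 2519.1721 = 1.91438
log2(1.91438) = 0.9369

0.937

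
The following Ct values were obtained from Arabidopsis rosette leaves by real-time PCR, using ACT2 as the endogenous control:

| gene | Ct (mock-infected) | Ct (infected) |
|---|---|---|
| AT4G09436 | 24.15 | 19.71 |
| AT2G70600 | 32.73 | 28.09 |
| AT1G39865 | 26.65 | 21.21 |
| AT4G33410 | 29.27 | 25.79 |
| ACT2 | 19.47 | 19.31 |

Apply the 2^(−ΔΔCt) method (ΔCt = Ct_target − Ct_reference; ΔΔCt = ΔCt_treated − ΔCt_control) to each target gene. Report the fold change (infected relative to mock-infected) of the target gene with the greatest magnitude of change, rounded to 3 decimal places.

38.854

AT4G09436: ΔΔCt = (19.71−19.31) − (24.15−19.47) = 0.40 − 4.68 = -4.28; fold change = 2^4.28 = 19.427
AT2G70600: ΔΔCt = (28.09−19.31) − (32.73−19.47) = 8.78 − 13.26 = -4.48; fold change = 2^4.48 = 22.316
AT1G39865: ΔΔCt = (21.21−19.31) − (26.65−19.47) = 1.90 − 7.18 = -5.28; fold change = 2^5.28 = 38.854
AT4G33410: ΔΔCt = (25.79−19.31) − (29.27−19.47) = 6.48 − 9.80 = -3.32; fold change = 2^3.32 = 9.987
AT1G39865 has the largest |ΔΔCt| = 5.28.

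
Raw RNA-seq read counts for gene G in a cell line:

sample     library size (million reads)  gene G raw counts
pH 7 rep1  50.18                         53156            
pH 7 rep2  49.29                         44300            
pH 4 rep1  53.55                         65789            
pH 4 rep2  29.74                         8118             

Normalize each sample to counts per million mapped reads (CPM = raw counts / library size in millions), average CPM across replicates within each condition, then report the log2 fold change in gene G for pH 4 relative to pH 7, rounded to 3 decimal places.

-0.383

CPM(pH 7 rep1) = 53156 / 50.18 = 1059.3065
CPM(pH 7 rep2) = 44300 / 49.29 = 898.7624
CPM(pH 4 rep1) = 65789 / 53.55 = 1228.5528
CPM(pH 4 rep2) = 8118 / 29.74 = 272.9657
mean CPM(pH 7) = 979.0345; mean CPM(pH 4) = 750.7592
Fold change = 750.7592 / 979.0345 = 0.76684
log2(0.76684) = -0.3830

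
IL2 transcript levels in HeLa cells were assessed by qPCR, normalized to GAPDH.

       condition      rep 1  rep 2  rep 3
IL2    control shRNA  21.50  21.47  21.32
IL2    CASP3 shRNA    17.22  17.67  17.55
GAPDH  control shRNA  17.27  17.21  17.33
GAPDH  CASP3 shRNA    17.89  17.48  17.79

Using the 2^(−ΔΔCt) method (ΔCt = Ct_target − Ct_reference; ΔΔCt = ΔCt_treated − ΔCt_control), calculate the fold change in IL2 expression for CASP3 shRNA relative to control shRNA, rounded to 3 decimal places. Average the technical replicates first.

21.112

Mean Ct: IL2 control shRNA 21.430; IL2 CASP3 shRNA 17.480; GAPDH control shRNA 17.270; GAPDH CASP3 shRNA 17.720
ΔCt(control shRNA) = 21.430 − 17.270 = 4.160
ΔCt(CASP3 shRNA) = 17.480 − 17.720 = -0.240
ΔΔCt = -0.240 − 4.160 = -4.400
Fold change = 2^(−(-4.400)) = 2^4.400 = 21.1121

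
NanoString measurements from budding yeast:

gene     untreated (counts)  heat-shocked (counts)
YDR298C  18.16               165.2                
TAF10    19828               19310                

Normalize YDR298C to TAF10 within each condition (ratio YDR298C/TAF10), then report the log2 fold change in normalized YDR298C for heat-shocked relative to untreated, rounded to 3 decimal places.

3.224

YDR298C/TAF10 (untreated) = 18.16 / 19828 = 0.00091588
YDR298C/TAF10 (heat-shocked) = 165.2 / 19310 = 0.0085552
Fold change = 0.0085552 / 0.00091588 = 9.3409
log2(9.3409) = 3.2236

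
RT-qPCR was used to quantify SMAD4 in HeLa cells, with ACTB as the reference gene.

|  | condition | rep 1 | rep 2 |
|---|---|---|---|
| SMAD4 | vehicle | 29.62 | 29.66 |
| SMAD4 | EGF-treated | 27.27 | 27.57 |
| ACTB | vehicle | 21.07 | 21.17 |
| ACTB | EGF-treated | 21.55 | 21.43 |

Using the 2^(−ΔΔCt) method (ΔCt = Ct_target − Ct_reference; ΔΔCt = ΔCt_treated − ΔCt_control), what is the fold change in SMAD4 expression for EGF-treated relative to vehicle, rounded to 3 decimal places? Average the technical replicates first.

Mean Ct: SMAD4 vehicle 29.640; SMAD4 EGF-treated 27.420; ACTB vehicle 21.120; ACTB EGF-treated 21.490
ΔCt(vehicle) = 29.640 − 21.120 = 8.520
ΔCt(EGF-treated) = 27.420 − 21.490 = 5.930
ΔΔCt = 5.930 − 8.520 = -2.590
Fold change = 2^(−(-2.590)) = 2^2.590 = 6.0210

6.021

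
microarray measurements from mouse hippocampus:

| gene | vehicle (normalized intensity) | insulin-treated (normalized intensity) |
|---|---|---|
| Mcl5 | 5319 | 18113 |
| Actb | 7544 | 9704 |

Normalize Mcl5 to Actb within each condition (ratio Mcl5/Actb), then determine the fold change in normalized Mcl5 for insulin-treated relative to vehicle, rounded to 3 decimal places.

Mcl5/Actb (vehicle) = 5319 / 7544 = 0.70506
Mcl5/Actb (insulin-treated) = 18113 / 9704 = 1.8665
Fold change = 1.8665 / 0.70506 = 2.6473

2.647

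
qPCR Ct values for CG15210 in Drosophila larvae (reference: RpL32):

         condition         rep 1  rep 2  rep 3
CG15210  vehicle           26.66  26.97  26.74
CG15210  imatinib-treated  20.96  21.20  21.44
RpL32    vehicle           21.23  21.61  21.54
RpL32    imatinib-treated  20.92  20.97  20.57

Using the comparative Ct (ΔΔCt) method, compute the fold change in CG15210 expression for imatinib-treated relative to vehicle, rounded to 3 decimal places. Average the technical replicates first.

30.910

Mean Ct: CG15210 vehicle 26.790; CG15210 imatinib-treated 21.200; RpL32 vehicle 21.460; RpL32 imatinib-treated 20.820
ΔCt(vehicle) = 26.790 − 21.460 = 5.330
ΔCt(imatinib-treated) = 21.200 − 20.820 = 0.380
ΔΔCt = 0.380 − 5.330 = -4.950
Fold change = 2^(−(-4.950)) = 2^4.950 = 30.9100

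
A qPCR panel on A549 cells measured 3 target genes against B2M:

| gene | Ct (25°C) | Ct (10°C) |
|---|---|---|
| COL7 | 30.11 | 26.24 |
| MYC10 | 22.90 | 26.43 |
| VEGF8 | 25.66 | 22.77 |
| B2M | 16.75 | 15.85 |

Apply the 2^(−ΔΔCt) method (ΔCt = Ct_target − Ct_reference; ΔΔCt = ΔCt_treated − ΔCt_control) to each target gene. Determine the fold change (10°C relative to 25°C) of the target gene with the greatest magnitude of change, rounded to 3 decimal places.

0.046

COL7: ΔΔCt = (26.24−15.85) − (30.11−16.75) = 10.39 − 13.36 = -2.97; fold change = 2^2.97 = 7.835
MYC10: ΔΔCt = (26.43−15.85) − (22.90−16.75) = 10.58 − 6.15 = 4.43; fold change = 2^-4.43 = 0.046
VEGF8: ΔΔCt = (22.77−15.85) − (25.66−16.75) = 6.92 − 8.91 = -1.99; fold change = 2^1.99 = 3.972
MYC10 has the largest |ΔΔCt| = 4.43.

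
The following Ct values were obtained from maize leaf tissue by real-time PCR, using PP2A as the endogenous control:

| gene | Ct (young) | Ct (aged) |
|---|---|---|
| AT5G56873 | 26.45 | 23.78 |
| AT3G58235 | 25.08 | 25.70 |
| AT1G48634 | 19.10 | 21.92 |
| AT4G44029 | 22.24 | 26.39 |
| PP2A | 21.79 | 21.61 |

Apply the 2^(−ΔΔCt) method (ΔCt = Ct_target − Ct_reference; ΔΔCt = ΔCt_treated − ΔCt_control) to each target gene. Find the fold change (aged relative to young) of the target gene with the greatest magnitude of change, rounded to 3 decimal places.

0.050

AT5G56873: ΔΔCt = (23.78−21.61) − (26.45−21.79) = 2.17 − 4.66 = -2.49; fold change = 2^2.49 = 5.618
AT3G58235: ΔΔCt = (25.70−21.61) − (25.08−21.79) = 4.09 − 3.29 = 0.80; fold change = 2^-0.80 = 0.574
AT1G48634: ΔΔCt = (21.92−21.61) − (19.10−21.79) = 0.31 − (-2.69) = 3.00; fold change = 2^-3.00 = 0.125
AT4G44029: ΔΔCt = (26.39−21.61) − (22.24−21.79) = 4.78 − 0.45 = 4.33; fold change = 2^-4.33 = 0.050
AT4G44029 has the largest |ΔΔCt| = 4.33.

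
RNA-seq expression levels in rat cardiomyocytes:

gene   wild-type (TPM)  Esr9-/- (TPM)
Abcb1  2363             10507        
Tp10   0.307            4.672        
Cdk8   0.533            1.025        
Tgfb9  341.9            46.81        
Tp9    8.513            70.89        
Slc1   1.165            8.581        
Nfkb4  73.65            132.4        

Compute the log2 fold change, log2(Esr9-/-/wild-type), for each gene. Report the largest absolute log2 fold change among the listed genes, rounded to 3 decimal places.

log2(10507/2363) = 2.153  (Abcb1)
log2(4.672/0.307) = 3.928  (Tp10)
log2(1.025/0.533) = 0.943  (Cdk8)
log2(46.81/341.9) = -2.869  (Tgfb9)
log2(70.89/8.513) = 3.058  (Tp9)
log2(8.581/1.165) = 2.881  (Slc1)
log2(132.4/73.65) = 0.846  (Nfkb4)
The largest magnitude belongs to Tp10.

3.928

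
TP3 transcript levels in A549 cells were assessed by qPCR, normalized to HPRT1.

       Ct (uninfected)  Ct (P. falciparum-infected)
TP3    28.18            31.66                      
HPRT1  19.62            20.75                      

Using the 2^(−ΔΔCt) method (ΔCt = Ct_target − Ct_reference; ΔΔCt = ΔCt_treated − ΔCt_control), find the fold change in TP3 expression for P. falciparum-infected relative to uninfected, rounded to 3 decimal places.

0.196

ΔCt(uninfected) = 28.180 − 19.620 = 8.560
ΔCt(P. falciparum-infected) = 31.660 − 20.750 = 10.910
ΔΔCt = 10.910 − 8.560 = 2.350
Fold change = 2^(−2.350) = 0.1961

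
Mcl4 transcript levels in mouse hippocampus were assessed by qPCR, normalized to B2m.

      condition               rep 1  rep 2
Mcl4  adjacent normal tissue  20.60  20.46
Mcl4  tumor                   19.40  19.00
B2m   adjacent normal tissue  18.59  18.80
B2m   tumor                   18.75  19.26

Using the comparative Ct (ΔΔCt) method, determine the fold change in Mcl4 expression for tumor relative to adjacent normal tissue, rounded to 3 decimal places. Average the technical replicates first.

3.117

Mean Ct: Mcl4 adjacent normal tissue 20.530; Mcl4 tumor 19.200; B2m adjacent normal tissue 18.695; B2m tumor 19.005
ΔCt(adjacent normal tissue) = 20.530 − 18.695 = 1.835
ΔCt(tumor) = 19.200 − 19.005 = 0.195
ΔΔCt = 0.195 − 1.835 = -1.640
Fold change = 2^(−(-1.640)) = 2^1.640 = 3.1167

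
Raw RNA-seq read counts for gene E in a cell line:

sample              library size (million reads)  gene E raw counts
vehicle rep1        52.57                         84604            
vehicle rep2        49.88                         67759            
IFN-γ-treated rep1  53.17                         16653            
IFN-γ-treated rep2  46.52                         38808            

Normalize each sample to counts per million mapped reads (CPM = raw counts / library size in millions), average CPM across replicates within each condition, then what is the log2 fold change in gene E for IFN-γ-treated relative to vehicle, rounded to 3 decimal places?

CPM(vehicle rep1) = 84604 / 52.57 = 1609.3589
CPM(vehicle rep2) = 67759 / 49.88 = 1358.4403
CPM(IFN-γ-treated rep1) = 16653 / 53.17 = 313.2029
CPM(IFN-γ-treated rep2) = 38808 / 46.52 = 834.2218
mean CPM(vehicle) = 1483.8996; mean CPM(IFN-γ-treated) = 573.7124
Fold change = 573.7124 / 1483.8996 = 0.38662
log2(0.38662) = -1.3710

-1.371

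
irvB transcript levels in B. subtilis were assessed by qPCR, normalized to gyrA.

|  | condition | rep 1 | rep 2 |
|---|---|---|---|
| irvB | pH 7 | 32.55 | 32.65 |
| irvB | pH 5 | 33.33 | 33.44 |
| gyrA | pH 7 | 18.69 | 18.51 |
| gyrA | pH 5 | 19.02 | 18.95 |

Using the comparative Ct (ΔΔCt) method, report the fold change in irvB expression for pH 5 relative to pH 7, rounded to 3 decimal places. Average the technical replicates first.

Mean Ct: irvB pH 7 32.600; irvB pH 5 33.385; gyrA pH 7 18.600; gyrA pH 5 18.985
ΔCt(pH 7) = 32.600 − 18.600 = 14.000
ΔCt(pH 5) = 33.385 − 18.985 = 14.400
ΔΔCt = 14.400 − 14.000 = 0.400
Fold change = 2^(−0.400) = 0.7579

0.758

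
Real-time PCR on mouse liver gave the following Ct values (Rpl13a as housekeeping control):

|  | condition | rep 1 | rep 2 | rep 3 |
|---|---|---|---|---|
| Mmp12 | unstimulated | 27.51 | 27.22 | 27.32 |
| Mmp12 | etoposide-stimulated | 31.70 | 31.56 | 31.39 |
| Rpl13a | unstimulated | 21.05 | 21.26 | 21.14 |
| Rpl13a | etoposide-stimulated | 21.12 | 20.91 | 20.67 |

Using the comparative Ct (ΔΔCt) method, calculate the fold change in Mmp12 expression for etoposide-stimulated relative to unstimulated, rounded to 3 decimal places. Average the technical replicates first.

0.046

Mean Ct: Mmp12 unstimulated 27.350; Mmp12 etoposide-stimulated 31.550; Rpl13a unstimulated 21.150; Rpl13a etoposide-stimulated 20.900
ΔCt(unstimulated) = 27.350 − 21.150 = 6.200
ΔCt(etoposide-stimulated) = 31.550 − 20.900 = 10.650
ΔΔCt = 10.650 − 6.200 = 4.450
Fold change = 2^(−4.450) = 0.0458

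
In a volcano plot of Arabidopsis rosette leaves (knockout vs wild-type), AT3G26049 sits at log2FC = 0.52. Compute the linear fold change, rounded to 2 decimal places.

Fold change = 2^(0.52) = 1.434

1.43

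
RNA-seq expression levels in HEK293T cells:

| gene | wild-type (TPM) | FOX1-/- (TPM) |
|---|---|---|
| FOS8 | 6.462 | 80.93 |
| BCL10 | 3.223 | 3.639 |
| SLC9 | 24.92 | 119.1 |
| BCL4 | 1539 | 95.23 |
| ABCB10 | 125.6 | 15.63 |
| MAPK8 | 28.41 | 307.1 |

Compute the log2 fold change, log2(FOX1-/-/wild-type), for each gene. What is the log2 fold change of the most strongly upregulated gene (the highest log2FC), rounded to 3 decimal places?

3.647

log2(80.93/6.462) = 3.647  (FOS8)
log2(3.639/3.223) = 0.175  (BCL10)
log2(119.1/24.92) = 2.257  (SLC9)
log2(95.23/1539) = -4.014  (BCL4)
log2(15.63/125.6) = -3.006  (ABCB10)
log2(307.1/28.41) = 3.434  (MAPK8)
FOS8 is most strongly upregulated.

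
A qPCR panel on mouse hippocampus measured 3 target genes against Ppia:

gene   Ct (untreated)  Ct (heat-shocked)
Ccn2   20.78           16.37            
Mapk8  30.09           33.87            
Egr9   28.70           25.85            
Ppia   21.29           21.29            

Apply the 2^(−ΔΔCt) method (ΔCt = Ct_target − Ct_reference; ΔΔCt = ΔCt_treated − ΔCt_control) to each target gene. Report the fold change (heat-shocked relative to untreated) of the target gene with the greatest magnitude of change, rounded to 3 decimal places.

Ccn2: ΔΔCt = (16.37−21.29) − (20.78−21.29) = -4.92 − (-0.51) = -4.41; fold change = 2^4.41 = 21.259
Mapk8: ΔΔCt = (33.87−21.29) − (30.09−21.29) = 12.58 − 8.80 = 3.78; fold change = 2^-3.78 = 0.073
Egr9: ΔΔCt = (25.85−21.29) − (28.70−21.29) = 4.56 − 7.41 = -2.85; fold change = 2^2.85 = 7.210
Ccn2 has the largest |ΔΔCt| = 4.41.

21.259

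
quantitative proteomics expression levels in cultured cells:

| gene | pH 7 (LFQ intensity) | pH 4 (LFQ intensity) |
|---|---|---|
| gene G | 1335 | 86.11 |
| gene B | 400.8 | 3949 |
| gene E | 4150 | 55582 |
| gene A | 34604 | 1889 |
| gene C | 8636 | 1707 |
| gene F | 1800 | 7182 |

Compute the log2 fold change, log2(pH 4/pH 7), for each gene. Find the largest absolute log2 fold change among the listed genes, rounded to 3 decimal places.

log2(86.11/1335) = -3.955  (gene G)
log2(3949/400.8) = 3.301  (gene B)
log2(55582/4150) = 3.743  (gene E)
log2(1889/34604) = -4.195  (gene A)
log2(1707/8636) = -2.339  (gene C)
log2(7182/1800) = 1.996  (gene F)
The largest magnitude belongs to gene A.

4.195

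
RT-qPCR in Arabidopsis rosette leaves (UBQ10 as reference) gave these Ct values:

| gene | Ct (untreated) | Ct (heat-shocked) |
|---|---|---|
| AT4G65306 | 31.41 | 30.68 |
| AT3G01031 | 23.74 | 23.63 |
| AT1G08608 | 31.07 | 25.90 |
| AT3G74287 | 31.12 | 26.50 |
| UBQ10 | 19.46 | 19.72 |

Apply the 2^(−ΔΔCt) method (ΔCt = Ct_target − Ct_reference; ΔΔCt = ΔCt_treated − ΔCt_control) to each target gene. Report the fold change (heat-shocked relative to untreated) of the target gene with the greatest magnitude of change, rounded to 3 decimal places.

AT4G65306: ΔΔCt = (30.68−19.72) − (31.41−19.46) = 10.96 − 11.95 = -0.99; fold change = 2^0.99 = 1.986
AT3G01031: ΔΔCt = (23.63−19.72) − (23.74−19.46) = 3.91 − 4.28 = -0.37; fold change = 2^0.37 = 1.292
AT1G08608: ΔΔCt = (25.90−19.72) − (31.07−19.46) = 6.18 − 11.61 = -5.43; fold change = 2^5.43 = 43.111
AT3G74287: ΔΔCt = (26.50−19.72) − (31.12−19.46) = 6.78 − 11.66 = -4.88; fold change = 2^4.88 = 29.446
AT1G08608 has the largest |ΔΔCt| = 5.43.

43.111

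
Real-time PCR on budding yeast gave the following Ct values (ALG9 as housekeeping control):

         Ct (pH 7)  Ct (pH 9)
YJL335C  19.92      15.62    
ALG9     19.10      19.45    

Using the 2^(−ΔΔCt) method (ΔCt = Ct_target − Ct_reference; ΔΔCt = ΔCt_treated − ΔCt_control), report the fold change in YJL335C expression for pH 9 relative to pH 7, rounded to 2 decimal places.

25.11

ΔCt(pH 7) = 19.920 − 19.100 = 0.820
ΔCt(pH 9) = 15.620 − 19.450 = -3.830
ΔΔCt = -3.830 − 0.820 = -4.650
Fold change = 2^(−(-4.650)) = 2^4.650 = 25.107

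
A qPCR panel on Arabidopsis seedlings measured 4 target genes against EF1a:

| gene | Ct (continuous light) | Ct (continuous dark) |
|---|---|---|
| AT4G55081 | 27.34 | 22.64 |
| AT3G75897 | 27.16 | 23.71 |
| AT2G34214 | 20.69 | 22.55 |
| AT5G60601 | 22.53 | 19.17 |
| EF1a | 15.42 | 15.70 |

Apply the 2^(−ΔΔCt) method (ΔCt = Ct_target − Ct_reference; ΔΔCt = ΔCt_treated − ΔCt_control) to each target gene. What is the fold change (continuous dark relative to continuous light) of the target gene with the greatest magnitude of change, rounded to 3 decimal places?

AT4G55081: ΔΔCt = (22.64−15.70) − (27.34−15.42) = 6.94 − 11.92 = -4.98; fold change = 2^4.98 = 31.559
AT3G75897: ΔΔCt = (23.71−15.70) − (27.16−15.42) = 8.01 − 11.74 = -3.73; fold change = 2^3.73 = 13.269
AT2G34214: ΔΔCt = (22.55−15.70) − (20.69−15.42) = 6.85 − 5.27 = 1.58; fold change = 2^-1.58 = 0.334
AT5G60601: ΔΔCt = (19.17−15.70) − (22.53−15.42) = 3.47 − 7.11 = -3.64; fold change = 2^3.64 = 12.467
AT4G55081 has the largest |ΔΔCt| = 4.98.

31.559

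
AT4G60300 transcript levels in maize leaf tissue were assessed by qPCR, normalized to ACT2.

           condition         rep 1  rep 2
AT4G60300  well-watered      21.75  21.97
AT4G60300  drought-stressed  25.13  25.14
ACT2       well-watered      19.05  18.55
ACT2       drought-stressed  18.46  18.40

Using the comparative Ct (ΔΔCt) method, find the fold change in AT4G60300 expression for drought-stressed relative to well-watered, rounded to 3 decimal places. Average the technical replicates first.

0.080

Mean Ct: AT4G60300 well-watered 21.860; AT4G60300 drought-stressed 25.135; ACT2 well-watered 18.800; ACT2 drought-stressed 18.430
ΔCt(well-watered) = 21.860 − 18.800 = 3.060
ΔCt(drought-stressed) = 25.135 − 18.430 = 6.705
ΔΔCt = 6.705 − 3.060 = 3.645
Fold change = 2^(−3.645) = 0.0799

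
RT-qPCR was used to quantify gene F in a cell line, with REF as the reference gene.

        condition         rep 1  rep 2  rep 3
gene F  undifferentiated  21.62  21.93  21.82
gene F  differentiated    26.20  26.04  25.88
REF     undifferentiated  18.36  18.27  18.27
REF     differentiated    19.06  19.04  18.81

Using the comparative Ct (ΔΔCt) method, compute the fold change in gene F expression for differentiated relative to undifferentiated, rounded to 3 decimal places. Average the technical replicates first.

0.084

Mean Ct: gene F undifferentiated 21.790; gene F differentiated 26.040; REF undifferentiated 18.300; REF differentiated 18.970
ΔCt(undifferentiated) = 21.790 − 18.300 = 3.490
ΔCt(differentiated) = 26.040 − 18.970 = 7.070
ΔΔCt = 7.070 − 3.490 = 3.580
Fold change = 2^(−3.580) = 0.0836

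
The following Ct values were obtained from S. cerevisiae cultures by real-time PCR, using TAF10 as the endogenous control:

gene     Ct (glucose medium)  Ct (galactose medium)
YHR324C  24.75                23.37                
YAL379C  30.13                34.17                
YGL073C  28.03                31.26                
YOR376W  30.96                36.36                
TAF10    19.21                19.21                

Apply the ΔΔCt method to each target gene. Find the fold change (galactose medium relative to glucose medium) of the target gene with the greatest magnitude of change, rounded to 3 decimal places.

0.024

YHR324C: ΔΔCt = (23.37−19.21) − (24.75−19.21) = 4.16 − 5.54 = -1.38; fold change = 2^1.38 = 2.603
YAL379C: ΔΔCt = (34.17−19.21) − (30.13−19.21) = 14.96 − 10.92 = 4.04; fold change = 2^-4.04 = 0.061
YGL073C: ΔΔCt = (31.26−19.21) − (28.03−19.21) = 12.05 − 8.82 = 3.23; fold change = 2^-3.23 = 0.107
YOR376W: ΔΔCt = (36.36−19.21) − (30.96−19.21) = 17.15 − 11.75 = 5.40; fold change = 2^-5.40 = 0.024
YOR376W has the largest |ΔΔCt| = 5.40.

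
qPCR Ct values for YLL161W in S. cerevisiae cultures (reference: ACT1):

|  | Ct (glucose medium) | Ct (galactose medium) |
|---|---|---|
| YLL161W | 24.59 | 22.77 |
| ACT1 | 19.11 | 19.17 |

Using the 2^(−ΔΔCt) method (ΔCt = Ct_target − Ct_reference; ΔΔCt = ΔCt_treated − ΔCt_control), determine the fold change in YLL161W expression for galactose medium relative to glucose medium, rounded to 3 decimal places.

ΔCt(glucose medium) = 24.590 − 19.110 = 5.480
ΔCt(galactose medium) = 22.770 − 19.170 = 3.600
ΔΔCt = 3.600 − 5.480 = -1.880
Fold change = 2^(−(-1.880)) = 2^1.880 = 3.6808

3.681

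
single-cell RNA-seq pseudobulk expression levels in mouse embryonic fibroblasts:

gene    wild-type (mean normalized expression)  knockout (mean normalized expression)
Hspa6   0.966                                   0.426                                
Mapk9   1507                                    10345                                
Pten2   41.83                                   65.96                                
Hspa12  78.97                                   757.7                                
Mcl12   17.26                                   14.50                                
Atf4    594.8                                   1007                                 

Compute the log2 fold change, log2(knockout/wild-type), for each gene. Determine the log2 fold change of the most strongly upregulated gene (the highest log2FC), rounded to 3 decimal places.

3.262

log2(0.426/0.966) = -1.181  (Hspa6)
log2(10345/1507) = 2.779  (Mapk9)
log2(65.96/41.83) = 0.657  (Pten2)
log2(757.7/78.97) = 3.262  (Hspa12)
log2(14.50/17.26) = -0.251  (Mcl12)
log2(1007/594.8) = 0.760  (Atf4)
Hspa12 is most strongly upregulated.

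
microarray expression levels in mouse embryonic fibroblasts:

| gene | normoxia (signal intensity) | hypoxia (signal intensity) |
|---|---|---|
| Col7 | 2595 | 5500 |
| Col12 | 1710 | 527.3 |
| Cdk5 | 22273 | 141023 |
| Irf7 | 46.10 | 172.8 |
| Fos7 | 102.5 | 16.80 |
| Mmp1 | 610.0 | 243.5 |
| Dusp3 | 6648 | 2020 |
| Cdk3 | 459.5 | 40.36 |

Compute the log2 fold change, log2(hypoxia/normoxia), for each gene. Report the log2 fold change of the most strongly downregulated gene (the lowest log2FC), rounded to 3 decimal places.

log2(5500/2595) = 1.084  (Col7)
log2(527.3/1710) = -1.697  (Col12)
log2(141023/22273) = 2.663  (Cdk5)
log2(172.8/46.10) = 1.906  (Irf7)
log2(16.80/102.5) = -2.609  (Fos7)
log2(243.5/610.0) = -1.325  (Mmp1)
log2(2020/6648) = -1.719  (Dusp3)
log2(40.36/459.5) = -3.509  (Cdk3)
Cdk3 is most strongly downregulated.

-3.509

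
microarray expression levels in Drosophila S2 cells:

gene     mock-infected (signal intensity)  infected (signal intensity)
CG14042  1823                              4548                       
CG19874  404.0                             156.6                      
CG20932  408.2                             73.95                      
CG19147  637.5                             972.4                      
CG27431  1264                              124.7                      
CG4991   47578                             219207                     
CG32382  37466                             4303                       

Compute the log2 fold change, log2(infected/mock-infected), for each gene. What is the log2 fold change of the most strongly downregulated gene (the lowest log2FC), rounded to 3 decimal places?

log2(4548/1823) = 1.319  (CG14042)
log2(156.6/404.0) = -1.367  (CG19874)
log2(73.95/408.2) = -2.465  (CG20932)
log2(972.4/637.5) = 0.609  (CG19147)
log2(124.7/1264) = -3.341  (CG27431)
log2(219207/47578) = 2.204  (CG4991)
log2(4303/37466) = -3.122  (CG32382)
CG27431 is most strongly downregulated.

-3.341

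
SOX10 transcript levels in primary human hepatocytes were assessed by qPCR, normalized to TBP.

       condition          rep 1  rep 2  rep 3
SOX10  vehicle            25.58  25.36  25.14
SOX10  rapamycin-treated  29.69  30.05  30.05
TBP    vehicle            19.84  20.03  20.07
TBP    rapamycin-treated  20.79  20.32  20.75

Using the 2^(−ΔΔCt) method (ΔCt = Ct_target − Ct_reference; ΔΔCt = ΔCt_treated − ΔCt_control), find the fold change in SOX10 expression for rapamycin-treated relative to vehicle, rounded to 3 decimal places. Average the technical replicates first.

Mean Ct: SOX10 vehicle 25.360; SOX10 rapamycin-treated 29.930; TBP vehicle 19.980; TBP rapamycin-treated 20.620
ΔCt(vehicle) = 25.360 − 19.980 = 5.380
ΔCt(rapamycin-treated) = 29.930 − 20.620 = 9.310
ΔΔCt = 9.310 − 5.380 = 3.930
Fold change = 2^(−3.930) = 0.0656

0.066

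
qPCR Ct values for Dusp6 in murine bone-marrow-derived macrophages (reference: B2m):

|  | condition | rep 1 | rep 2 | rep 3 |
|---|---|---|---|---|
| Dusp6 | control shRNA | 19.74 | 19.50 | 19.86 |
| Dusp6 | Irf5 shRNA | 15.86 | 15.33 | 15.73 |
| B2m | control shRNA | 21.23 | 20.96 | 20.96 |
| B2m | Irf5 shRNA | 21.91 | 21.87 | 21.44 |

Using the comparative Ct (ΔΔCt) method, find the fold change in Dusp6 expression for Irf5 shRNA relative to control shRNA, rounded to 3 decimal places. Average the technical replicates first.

26.909

Mean Ct: Dusp6 control shRNA 19.700; Dusp6 Irf5 shRNA 15.640; B2m control shRNA 21.050; B2m Irf5 shRNA 21.740
ΔCt(control shRNA) = 19.700 − 21.050 = -1.350
ΔCt(Irf5 shRNA) = 15.640 − 21.740 = -6.100
ΔΔCt = -6.100 − (-1.350) = -4.750
Fold change = 2^(−(-4.750)) = 2^4.750 = 26.9087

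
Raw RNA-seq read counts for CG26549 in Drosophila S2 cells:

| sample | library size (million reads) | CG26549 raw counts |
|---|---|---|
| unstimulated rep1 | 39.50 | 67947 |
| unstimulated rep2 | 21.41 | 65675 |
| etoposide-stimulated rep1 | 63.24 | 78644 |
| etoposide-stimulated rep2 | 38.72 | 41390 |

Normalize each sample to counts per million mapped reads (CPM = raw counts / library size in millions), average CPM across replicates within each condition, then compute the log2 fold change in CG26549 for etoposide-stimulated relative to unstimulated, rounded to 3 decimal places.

CPM(unstimulated rep1) = 67947 / 39.50 = 1720.1772
CPM(unstimulated rep2) = 65675 / 21.41 = 3067.4918
CPM(etoposide-stimulated rep1) = 78644 / 63.24 = 1243.5800
CPM(etoposide-stimulated rep2) = 41390 / 38.72 = 1068.9566
mean CPM(unstimulated) = 2393.8345; mean CPM(etoposide-stimulated) = 1156.2683
Fold change = 1156.2683 / 2393.8345 = 0.48302
log2(0.48302) = -1.0498

-1.050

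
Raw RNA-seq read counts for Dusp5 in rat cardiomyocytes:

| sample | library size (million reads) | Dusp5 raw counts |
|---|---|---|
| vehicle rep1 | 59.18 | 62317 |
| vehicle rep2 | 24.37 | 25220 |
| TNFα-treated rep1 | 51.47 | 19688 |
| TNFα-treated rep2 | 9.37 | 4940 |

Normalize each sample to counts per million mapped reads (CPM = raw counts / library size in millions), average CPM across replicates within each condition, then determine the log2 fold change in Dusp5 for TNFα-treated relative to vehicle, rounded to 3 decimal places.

CPM(vehicle rep1) = 62317 / 59.18 = 1053.0078
CPM(vehicle rep2) = 25220 / 24.37 = 1034.8789
CPM(TNFα-treated rep1) = 19688 / 51.47 = 382.5141
CPM(TNFα-treated rep2) = 4940 / 9.37 = 527.2145
mean CPM(vehicle) = 1043.9434; mean CPM(TNFα-treated) = 454.8643
Fold change = 454.8643 / 1043.9434 = 0.43572
log2(0.43572) = -1.1985

-1.199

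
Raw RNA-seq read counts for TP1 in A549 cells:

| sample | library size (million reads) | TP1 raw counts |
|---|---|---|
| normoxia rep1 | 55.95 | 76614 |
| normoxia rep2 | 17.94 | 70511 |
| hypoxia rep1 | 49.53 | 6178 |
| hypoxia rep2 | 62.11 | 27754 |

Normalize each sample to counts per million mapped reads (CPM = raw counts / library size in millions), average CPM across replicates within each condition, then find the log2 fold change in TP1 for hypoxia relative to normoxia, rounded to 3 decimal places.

CPM(normoxia rep1) = 76614 / 55.95 = 1369.3298
CPM(normoxia rep2) = 70511 / 17.94 = 3930.3790
CPM(hypoxia rep1) = 6178 / 49.53 = 124.7325
CPM(hypoxia rep2) = 27754 / 62.11 = 446.8524
mean CPM(normoxia) = 2649.8544; mean CPM(hypoxia) = 285.7924
Fold change = 285.7924 / 2649.8544 = 0.10785
log2(0.10785) = -3.2129

-3.213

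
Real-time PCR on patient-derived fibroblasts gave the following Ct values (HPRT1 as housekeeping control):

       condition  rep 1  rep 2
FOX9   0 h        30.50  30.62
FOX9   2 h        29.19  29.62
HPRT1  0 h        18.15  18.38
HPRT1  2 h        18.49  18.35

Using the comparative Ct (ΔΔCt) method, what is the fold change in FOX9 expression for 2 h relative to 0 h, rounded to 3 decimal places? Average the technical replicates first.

Mean Ct: FOX9 0 h 30.560; FOX9 2 h 29.405; HPRT1 0 h 18.265; HPRT1 2 h 18.420
ΔCt(0 h) = 30.560 − 18.265 = 12.295
ΔCt(2 h) = 29.405 − 18.420 = 10.985
ΔΔCt = 10.985 − 12.295 = -1.310
Fold change = 2^(−(-1.310)) = 2^1.310 = 2.4794

2.479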